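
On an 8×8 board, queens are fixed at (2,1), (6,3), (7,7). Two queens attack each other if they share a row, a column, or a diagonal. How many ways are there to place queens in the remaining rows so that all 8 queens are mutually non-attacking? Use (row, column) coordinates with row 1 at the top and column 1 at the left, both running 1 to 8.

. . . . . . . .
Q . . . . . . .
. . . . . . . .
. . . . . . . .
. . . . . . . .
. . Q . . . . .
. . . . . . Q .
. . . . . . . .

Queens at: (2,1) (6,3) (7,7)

2

Branch on row 1: col 4 → 1; col 5 → 0; col 6 → 1.
Sum: 1 + 0 + 1 = 2.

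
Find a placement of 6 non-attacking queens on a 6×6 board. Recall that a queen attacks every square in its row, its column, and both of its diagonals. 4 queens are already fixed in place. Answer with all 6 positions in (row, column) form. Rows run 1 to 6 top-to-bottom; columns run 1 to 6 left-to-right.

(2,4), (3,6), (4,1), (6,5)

(1,2) (2,4) (3,6) (4,1) (5,3) (6,5)

Row 1: attacked by (2,4)→{3,4,5}; (3,6)→{4,6}; (4,1)→{1,4}; (6,5)→{5}. Safe: 2. Place at column 2.
Row 5: attacked by (1,2)→{2,6}; (2,4)→{1,4}; (3,6)→{4,6}; (4,1)→{1,2}; (6,5)→{4,5,6}. Safe: 3. Place at column 3.
Columns [2, 4, 6, 1, 3, 5], r−c [-1, -2, -3, 3, 2, 1], r+c [3, 6, 9, 5, 8, 11] are all distinct, so no two queens attack.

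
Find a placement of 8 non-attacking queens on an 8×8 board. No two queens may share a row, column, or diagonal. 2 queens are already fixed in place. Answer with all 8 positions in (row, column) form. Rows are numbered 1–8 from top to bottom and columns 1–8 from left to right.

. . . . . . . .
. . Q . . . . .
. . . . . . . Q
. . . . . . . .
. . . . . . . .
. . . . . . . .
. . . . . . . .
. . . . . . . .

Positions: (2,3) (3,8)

Row 1: attacked by (2,3)→{2,3,4}; (3,8)→{6,8}. Safe: 1, 5, 7. Place at column 5.
Row 4: attacked by (1,5)→{2,5,8}; (2,3)→{1,3,5}; (3,8)→{7,8}. Safe: 4, 6. Place at column 4.
Row 5: attacked by (1,5)→{1,5}; (2,3)→{3,6}; (3,8)→{6,8}; (4,4)→{3,4,5}. Safe: 2, 7. Place at column 7.
Row 6: attacked by (1,5)→{5}; (2,3)→{3,7}; (3,8)→{5,8}; (4,4)→{2,4,6}; (5,7)→{6,7,8}. Safe: 1. Place at column 1.
Row 7: attacked by (1,5)→{5}; (2,3)→{3,8}; (3,8)→{4,8}; (4,4)→{1,4,7}; (5,7)→{5,7}; (6,1)→{1,2}. Safe: 6. Place at column 6.
Row 8: attacked by (1,5)→{5}; (2,3)→{3}; (3,8)→{3,8}; (4,4)→{4,8}; (5,7)→{4,7}; (6,1)→{1,3}; (7,6)→{5,6,7}. Safe: 2. Place at column 2.
Columns [5, 3, 8, 4, 7, 1, 6, 2], r−c [-4, -1, -5, 0, -2, 5, 1, 6], r+c [6, 5, 11, 8, 12, 7, 13, 10] are all distinct, so no two queens attack.

(1,5) (2,3) (3,8) (4,4) (5,7) (6,1) (7,6) (8,2)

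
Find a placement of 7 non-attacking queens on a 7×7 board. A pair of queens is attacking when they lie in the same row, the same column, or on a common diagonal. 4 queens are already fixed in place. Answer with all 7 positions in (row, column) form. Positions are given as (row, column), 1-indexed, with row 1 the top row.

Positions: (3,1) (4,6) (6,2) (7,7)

(1,5) (2,3) (3,1) (4,6) (5,4) (6,2) (7,7)

Row 1: attacked by (3,1)→{1,3}; (4,6)→{3,6}; (6,2)→{2,7}; (7,7)→{1,7}. Safe: 4, 5. Place at column 5.
Row 2: attacked by (1,5)→{4,5,6}; (3,1)→{1,2}; (4,6)→{4,6}; (6,2)→{2,6}; (7,7)→{2,7}. Safe: 3. Place at column 3.
Row 5: attacked by (1,5)→{1,5}; (2,3)→{3,6}; (3,1)→{1,3}; (4,6)→{5,6,7}; (6,2)→{1,2,3}; (7,7)→{5,7}. Safe: 4. Place at column 4.
Columns [5, 3, 1, 6, 4, 2, 7], r−c [-4, -1, 2, -2, 1, 4, 0], r+c [6, 5, 4, 10, 9, 8, 14] are all distinct, so no two queens attack.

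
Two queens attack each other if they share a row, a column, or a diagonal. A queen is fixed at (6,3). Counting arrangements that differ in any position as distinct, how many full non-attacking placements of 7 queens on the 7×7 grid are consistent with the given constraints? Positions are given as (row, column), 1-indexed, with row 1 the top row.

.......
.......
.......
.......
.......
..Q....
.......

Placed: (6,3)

6

Branch on row 1: col 1 → 0; col 2 → 3; col 4 → 1; col 5 → 0; col 6 → 1; col 7 → 1.
Sum: 0 + 3 + 1 + 0 + 1 + 1 = 6.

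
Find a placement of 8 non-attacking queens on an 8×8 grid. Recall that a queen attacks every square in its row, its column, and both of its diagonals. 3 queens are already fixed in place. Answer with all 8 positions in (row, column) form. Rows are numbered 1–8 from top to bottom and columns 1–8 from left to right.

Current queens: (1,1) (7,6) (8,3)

Row 2: attacked by (1,1)→{1,2}; (7,6)→{1,6}; (8,3)→{3}. Safe: 4, 5, 7, 8. Place at column 7.
Row 3: attacked by (1,1)→{1,3}; (2,7)→{6,7,8}; (7,6)→{2,6}; (8,3)→{3,8}. Safe: 4, 5. Place at column 5.
Row 4: attacked by (1,1)→{1,4}; (2,7)→{5,7}; (3,5)→{4,5,6}; (7,6)→{3,6}; (8,3)→{3,7}. Safe: 2, 8. Place at column 8.
Row 5: attacked by (1,1)→{1,5}; (2,7)→{4,7}; (3,5)→{3,5,7}; (4,8)→{7,8}; (7,6)→{4,6,8}; (8,3)→{3,6}. Safe: 2. Place at column 2.
Row 6: attacked by (1,1)→{1,6}; (2,7)→{3,7}; (3,5)→{2,5,8}; (4,8)→{6,8}; (5,2)→{1,2,3}; (7,6)→{5,6,7}; (8,3)→{1,3,5}. Safe: 4. Place at column 4.
Columns [1, 7, 5, 8, 2, 4, 6, 3], r−c [0, -5, -2, -4, 3, 2, 1, 5], r+c [2, 9, 8, 12, 7, 10, 13, 11] are all distinct, so no two queens attack.

(1,1) (2,7) (3,5) (4,8) (5,2) (6,4) (7,6) (8,3)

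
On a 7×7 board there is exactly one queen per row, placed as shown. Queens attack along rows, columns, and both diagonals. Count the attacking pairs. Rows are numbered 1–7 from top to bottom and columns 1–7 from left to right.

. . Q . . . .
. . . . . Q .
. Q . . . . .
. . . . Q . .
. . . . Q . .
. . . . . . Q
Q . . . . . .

Same column: (4,5)–(5,5) (column 5).
Same diagonal: (2,6)–(7,1) (|2−7| = |6−1| = 5); (4,5)–(6,7) (|4−6| = |5−7| = 2).
Total attacking pairs: 3.

3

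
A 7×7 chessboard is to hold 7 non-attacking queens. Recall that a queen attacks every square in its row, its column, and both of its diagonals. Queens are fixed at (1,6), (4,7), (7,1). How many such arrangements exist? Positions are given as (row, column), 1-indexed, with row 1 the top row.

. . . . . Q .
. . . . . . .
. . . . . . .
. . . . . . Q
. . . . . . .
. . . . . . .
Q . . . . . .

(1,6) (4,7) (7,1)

1

Branch on row 2: col 2 → 0; col 3 → 0; col 4 → 1.
Sum: 0 + 0 + 1 = 1.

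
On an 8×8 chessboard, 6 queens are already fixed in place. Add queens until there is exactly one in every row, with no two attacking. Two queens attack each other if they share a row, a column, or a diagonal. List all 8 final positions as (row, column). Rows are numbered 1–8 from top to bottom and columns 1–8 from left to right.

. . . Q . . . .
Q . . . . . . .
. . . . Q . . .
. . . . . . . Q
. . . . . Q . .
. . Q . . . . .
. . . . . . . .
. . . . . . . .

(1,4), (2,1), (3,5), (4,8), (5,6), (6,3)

(1,4) (2,1) (3,5) (4,8) (5,6) (6,3) (7,7) (8,2)

Row 7: attacked by (1,4)→{4}; (2,1)→{1,6}; (3,5)→{1,5}; (4,8)→{5,8}; (5,6)→{4,6,8}; (6,3)→{2,3,4}. Safe: 7. Place at column 7.
Row 8: attacked by (1,4)→{4}; (2,1)→{1,7}; (3,5)→{5}; (4,8)→{4,8}; (5,6)→{3,6}; (6,3)→{1,3,5}; (7,7)→{6,7,8}. Safe: 2. Place at column 2.
Columns [4, 1, 5, 8, 6, 3, 7, 2], r−c [-3, 1, -2, -4, -1, 3, 0, 6], r+c [5, 3, 8, 12, 11, 9, 14, 10] are all distinct, so no two queens attack.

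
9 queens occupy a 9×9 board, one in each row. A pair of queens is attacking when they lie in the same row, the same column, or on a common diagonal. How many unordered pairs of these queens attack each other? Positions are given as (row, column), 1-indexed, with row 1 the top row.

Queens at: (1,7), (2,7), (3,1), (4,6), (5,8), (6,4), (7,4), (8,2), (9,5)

6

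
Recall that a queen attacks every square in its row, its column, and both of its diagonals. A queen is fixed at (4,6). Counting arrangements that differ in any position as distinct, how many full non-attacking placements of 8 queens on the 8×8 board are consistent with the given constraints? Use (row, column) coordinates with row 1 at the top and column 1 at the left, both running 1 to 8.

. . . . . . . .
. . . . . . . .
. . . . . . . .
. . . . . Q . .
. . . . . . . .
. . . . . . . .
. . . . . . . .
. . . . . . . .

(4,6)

Branch on row 1: col 1 → 2; col 2 → 1; col 4 → 1; col 5 → 6; col 7 → 1; col 8 → 1.
Sum: 2 + 1 + 1 + 6 + 1 + 1 = 12.

12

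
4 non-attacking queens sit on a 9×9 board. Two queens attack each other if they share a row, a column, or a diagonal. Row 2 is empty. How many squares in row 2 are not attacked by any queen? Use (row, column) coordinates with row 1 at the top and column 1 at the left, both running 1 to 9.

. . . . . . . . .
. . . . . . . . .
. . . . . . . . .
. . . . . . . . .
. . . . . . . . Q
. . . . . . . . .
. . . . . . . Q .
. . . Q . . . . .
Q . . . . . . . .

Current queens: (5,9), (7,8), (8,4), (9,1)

3

(5,9) attacks row 2 at column 9 and diagonals 6.
(7,8) attacks row 2 at column 8 and diagonals 3.
(8,4) attacks row 2 at column 4.
(9,1) attacks row 2 at column 1 and diagonals 8.
Attacked columns: {1, 3, 4, 6, 8, 9}. Safe: {2, 5, 7}.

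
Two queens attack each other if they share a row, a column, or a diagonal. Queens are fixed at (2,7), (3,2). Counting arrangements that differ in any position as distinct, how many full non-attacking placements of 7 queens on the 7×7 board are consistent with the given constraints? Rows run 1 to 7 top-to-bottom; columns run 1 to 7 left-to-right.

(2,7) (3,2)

3

Branch on row 1: col 1 → 0; col 3 → 1; col 5 → 2.
Sum: 0 + 1 + 2 = 3.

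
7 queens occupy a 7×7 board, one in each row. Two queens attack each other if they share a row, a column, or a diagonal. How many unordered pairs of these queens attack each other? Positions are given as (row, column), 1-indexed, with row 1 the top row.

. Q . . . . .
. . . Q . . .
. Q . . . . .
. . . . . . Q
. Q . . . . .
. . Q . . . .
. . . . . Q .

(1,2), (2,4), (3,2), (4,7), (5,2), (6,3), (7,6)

5

Same column: (1,2)–(3,2) (column 2); (1,2)–(5,2) (column 2); (3,2)–(5,2) (column 2).
Same diagonal: (3,2)–(7,6) (|3−7| = |2−6| = 4); (5,2)–(6,3) (|5−6| = |2−3| = 1).
Total attacking pairs: 5.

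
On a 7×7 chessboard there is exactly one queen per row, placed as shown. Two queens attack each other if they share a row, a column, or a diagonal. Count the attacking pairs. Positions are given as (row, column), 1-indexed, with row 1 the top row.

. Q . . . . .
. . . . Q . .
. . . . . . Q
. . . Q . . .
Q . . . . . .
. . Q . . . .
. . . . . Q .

0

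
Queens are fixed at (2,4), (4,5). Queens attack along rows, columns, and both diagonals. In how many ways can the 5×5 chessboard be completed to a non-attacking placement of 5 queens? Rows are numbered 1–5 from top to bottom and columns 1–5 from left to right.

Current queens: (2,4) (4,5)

Branch on row 1: col 1 → 1.
Sum: 1 = 1.

1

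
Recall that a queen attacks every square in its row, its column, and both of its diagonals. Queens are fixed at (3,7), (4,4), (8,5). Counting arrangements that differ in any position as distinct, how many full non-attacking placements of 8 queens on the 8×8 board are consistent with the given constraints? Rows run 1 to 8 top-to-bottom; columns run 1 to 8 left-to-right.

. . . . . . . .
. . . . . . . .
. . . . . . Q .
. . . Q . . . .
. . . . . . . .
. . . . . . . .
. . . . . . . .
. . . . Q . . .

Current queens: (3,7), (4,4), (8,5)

Branch on row 1: col 2 → 0; col 3 → 0; col 6 → 1; col 8 → 0.
Sum: 0 + 0 + 1 + 0 = 1.

1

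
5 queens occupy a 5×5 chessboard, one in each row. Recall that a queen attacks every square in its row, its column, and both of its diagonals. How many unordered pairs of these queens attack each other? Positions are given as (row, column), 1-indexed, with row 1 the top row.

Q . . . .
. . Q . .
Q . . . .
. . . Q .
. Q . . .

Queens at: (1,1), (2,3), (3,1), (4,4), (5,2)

Same column: (1,1)–(3,1) (column 1).
Same diagonal: (1,1)–(4,4) (|1−4| = |1−4| = 3).
Total attacking pairs: 2.

2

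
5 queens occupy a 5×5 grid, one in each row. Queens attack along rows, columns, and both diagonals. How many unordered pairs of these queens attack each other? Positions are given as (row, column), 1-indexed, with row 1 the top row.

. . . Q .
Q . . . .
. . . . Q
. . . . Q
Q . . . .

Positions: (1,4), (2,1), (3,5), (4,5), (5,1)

2

Same column: (2,1)–(5,1) (column 1); (3,5)–(4,5) (column 5).
Total attacking pairs: 2.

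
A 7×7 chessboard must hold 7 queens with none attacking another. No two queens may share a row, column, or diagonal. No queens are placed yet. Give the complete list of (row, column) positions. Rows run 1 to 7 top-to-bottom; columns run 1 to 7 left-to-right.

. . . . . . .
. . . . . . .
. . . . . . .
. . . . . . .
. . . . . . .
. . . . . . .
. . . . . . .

Row 1: Safe: 1, 2, 3, 4, 5, 6, 7. Place at column 5.
Row 2: attacked by (1,5)→{4,5,6}. Safe: 1, 2, 3, 7. Place at column 1.
Row 3: attacked by (1,5)→{3,5,7}; (2,1)→{1,2}. Safe: 4, 6. Place at column 6.
Row 4: attacked by (1,5)→{2,5}; (2,1)→{1,3}; (3,6)→{5,6,7}. Safe: 4. Place at column 4.
Row 5: attacked by (1,5)→{1,5}; (2,1)→{1,4}; (3,6)→{4,6}; (4,4)→{3,4,5}. Safe: 2, 7. Place at column 2.
Row 6: attacked by (1,5)→{5}; (2,1)→{1,5}; (3,6)→{3,6}; (4,4)→{2,4,6}; (5,2)→{1,2,3}. Safe: 7. Place at column 7.
Row 7: attacked by (1,5)→{5}; (2,1)→{1,6}; (3,6)→{2,6}; (4,4)→{1,4,7}; (5,2)→{2,4}; (6,7)→{6,7}. Safe: 3. Place at column 3.
Columns [5, 1, 6, 4, 2, 7, 3], r−c [-4, 1, -3, 0, 3, -1, 4], r+c [6, 3, 9, 8, 7, 13, 10] are all distinct, so no two queens attack.

(1,5) (2,1) (3,6) (4,4) (5,2) (6,7) (7,3)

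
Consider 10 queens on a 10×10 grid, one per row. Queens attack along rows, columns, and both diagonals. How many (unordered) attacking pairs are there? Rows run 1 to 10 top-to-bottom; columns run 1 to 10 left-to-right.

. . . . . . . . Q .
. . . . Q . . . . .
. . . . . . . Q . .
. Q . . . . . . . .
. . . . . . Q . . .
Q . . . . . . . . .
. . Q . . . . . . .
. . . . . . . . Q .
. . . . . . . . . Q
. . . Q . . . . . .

4

Same column: (1,9)–(8,9) (column 9).
Same diagonal: (1,9)–(7,3) (|1−7| = |9−3| = 6); (2,5)–(6,1) (|2−6| = |5−1| = 4); (8,9)–(9,10) (|8−9| = |9−10| = 1).
Total attacking pairs: 4.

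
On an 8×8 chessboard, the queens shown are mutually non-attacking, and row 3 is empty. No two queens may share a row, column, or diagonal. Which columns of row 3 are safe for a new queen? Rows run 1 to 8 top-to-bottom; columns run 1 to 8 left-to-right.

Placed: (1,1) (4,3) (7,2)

columns 5, 7, 8

(1,1) attacks row 3 at column 1 and diagonals 3.
(4,3) attacks row 3 at column 3 and diagonals 2, 4.
(7,2) attacks row 3 at column 2 and diagonals 6.
Attacked columns: {1, 2, 3, 4, 6}. Safe: {5, 7, 8}.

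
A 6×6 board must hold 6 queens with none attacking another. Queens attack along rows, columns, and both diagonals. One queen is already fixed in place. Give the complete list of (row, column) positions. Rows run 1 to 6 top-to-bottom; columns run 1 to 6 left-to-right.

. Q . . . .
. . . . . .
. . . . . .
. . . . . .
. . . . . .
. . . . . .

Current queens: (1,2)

(1,2) (2,4) (3,6) (4,1) (5,3) (6,5)

Row 2: attacked by (1,2)→{1,2,3}. Safe: 4, 5, 6. Place at column 4.
Row 3: attacked by (1,2)→{2,4}; (2,4)→{3,4,5}. Safe: 1, 6. Place at column 6.
Row 4: attacked by (1,2)→{2,5}; (2,4)→{2,4,6}; (3,6)→{5,6}. Safe: 1, 3. Place at column 1.
Row 5: attacked by (1,2)→{2,6}; (2,4)→{1,4}; (3,6)→{4,6}; (4,1)→{1,2}. Safe: 3, 5. Place at column 3.
Row 6: attacked by (1,2)→{2}; (2,4)→{4}; (3,6)→{3,6}; (4,1)→{1,3}; (5,3)→{2,3,4}. Safe: 5. Place at column 5.
Columns [2, 4, 6, 1, 3, 5], r−c [-1, -2, -3, 3, 2, 1], r+c [3, 6, 9, 5, 8, 11] are all distinct, so no two queens attack.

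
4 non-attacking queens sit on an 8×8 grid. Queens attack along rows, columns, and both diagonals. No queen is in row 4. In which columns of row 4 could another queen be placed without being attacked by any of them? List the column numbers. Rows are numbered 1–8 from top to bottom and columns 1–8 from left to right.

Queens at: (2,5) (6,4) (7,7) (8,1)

(2,5) attacks row 4 at column 5 and diagonals 3, 7.
(6,4) attacks row 4 at column 4 and diagonals 2, 6.
(7,7) attacks row 4 at column 7 and diagonals 4.
(8,1) attacks row 4 at column 1 and diagonals 5.
Attacked columns: {1, 2, 3, 4, 5, 6, 7}. Safe: {8}.

columns 8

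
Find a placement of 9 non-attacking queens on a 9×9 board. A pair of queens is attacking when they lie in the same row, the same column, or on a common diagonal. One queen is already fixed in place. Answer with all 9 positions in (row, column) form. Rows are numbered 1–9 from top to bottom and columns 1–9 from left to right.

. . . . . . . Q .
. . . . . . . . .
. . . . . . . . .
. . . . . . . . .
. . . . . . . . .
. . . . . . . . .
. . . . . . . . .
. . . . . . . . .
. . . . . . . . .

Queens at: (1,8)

(1,8) (2,1) (3,5) (4,7) (5,2) (6,6) (7,3) (8,9) (9,4)

Row 2: attacked by (1,8)→{7,8,9}. Safe: 1, 2, 3, 4, 5, 6. Place at column 1.
Row 3: attacked by (1,8)→{6,8}; (2,1)→{1,2}. Safe: 3, 4, 5, 7, 9. Place at column 5.
Row 4: attacked by (1,8)→{5,8}; (2,1)→{1,3}; (3,5)→{4,5,6}. Safe: 2, 7, 9. Place at column 7.
Row 5: attacked by (1,8)→{4,8}; (2,1)→{1,4}; (3,5)→{3,5,7}; (4,7)→{6,7,8}. Safe: 2, 9. Place at column 2.
Row 6: attacked by (1,8)→{3,8}; (2,1)→{1,5}; (3,5)→{2,5,8}; (4,7)→{5,7,9}; (5,2)→{1,2,3}. Safe: 4, 6. Place at column 6.
Row 7: attacked by (1,8)→{2,8}; (2,1)→{1,6}; (3,5)→{1,5,9}; (4,7)→{4,7}; (5,2)→{2,4}; (6,6)→{5,6,7}. Safe: 3. Place at column 3.
Row 8: attacked by (1,8)→{1,8}; (2,1)→{1,7}; (3,5)→{5}; (4,7)→{3,7}; (5,2)→{2,5}; (6,6)→{4,6,8}; (7,3)→{2,3,4}. Safe: 9. Place at column 9.
Row 9: attacked by (1,8)→{8}; (2,1)→{1,8}; (3,5)→{5}; (4,7)→{2,7}; (5,2)→{2,6}; (6,6)→{3,6,9}; (7,3)→{1,3,5}; (8,9)→{8,9}. Safe: 4. Place at column 4.
Columns [8, 1, 5, 7, 2, 6, 3, 9, 4], r−c [-7, 1, -2, -3, 3, 0, 4, -1, 5], r+c [9, 3, 8, 11, 7, 12, 10, 17, 13] are all distinct, so no two queens attack.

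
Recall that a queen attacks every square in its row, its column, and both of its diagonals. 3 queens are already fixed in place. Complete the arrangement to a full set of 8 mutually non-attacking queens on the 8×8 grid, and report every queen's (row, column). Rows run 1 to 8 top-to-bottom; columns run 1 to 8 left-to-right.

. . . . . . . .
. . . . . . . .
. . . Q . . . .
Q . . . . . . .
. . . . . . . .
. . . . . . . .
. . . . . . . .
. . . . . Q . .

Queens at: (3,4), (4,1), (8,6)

Row 1: attacked by (3,4)→{2,4,6}; (4,1)→{1,4}; (8,6)→{6}. Safe: 3, 5, 7, 8. Place at column 8.
Row 2: attacked by (1,8)→{7,8}; (3,4)→{3,4,5}; (4,1)→{1,3}; (8,6)→{6}. Safe: 2. Place at column 2.
Row 5: attacked by (1,8)→{4,8}; (2,2)→{2,5}; (3,4)→{2,4,6}; (4,1)→{1,2}; (8,6)→{3,6}. Safe: 7. Place at column 7.
Row 6: attacked by (1,8)→{3,8}; (2,2)→{2,6}; (3,4)→{1,4,7}; (4,1)→{1,3}; (5,7)→{6,7,8}; (8,6)→{4,6,8}. Safe: 5. Place at column 5.
Row 7: attacked by (1,8)→{2,8}; (2,2)→{2,7}; (3,4)→{4,8}; (4,1)→{1,4}; (5,7)→{5,7}; (6,5)→{4,5,6}; (8,6)→{5,6,7}. Safe: 3. Place at column 3.
Columns [8, 2, 4, 1, 7, 5, 3, 6], r−c [-7, 0, -1, 3, -2, 1, 4, 2], r+c [9, 4, 7, 5, 12, 11, 10, 14] are all distinct, so no two queens attack.

(1,8) (2,2) (3,4) (4,1) (5,7) (6,5) (7,3) (8,6)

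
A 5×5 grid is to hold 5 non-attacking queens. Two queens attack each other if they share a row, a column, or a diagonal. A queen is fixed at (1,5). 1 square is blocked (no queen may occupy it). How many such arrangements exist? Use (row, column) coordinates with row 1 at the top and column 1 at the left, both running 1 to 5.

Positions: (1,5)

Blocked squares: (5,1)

2

Branch on row 2: col 1 → 0; col 2 → 1; col 3 → 1.
Sum: 0 + 1 + 1 = 2.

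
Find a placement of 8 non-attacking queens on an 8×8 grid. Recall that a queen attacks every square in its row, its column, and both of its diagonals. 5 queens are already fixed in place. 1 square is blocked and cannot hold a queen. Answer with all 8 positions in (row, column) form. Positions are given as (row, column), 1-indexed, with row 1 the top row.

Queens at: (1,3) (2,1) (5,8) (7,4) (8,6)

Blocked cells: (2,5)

(1,3) (2,1) (3,7) (4,5) (5,8) (6,2) (7,4) (8,6)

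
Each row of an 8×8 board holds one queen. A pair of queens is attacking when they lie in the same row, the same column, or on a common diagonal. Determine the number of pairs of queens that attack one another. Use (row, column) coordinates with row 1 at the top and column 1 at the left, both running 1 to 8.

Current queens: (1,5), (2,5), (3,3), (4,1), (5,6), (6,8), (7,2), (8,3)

5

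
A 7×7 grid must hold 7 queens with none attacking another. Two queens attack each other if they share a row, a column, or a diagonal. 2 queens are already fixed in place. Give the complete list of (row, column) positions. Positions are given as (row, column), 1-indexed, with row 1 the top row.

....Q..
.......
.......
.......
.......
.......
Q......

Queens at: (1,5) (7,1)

(1,5) (2,2) (3,6) (4,3) (5,7) (6,4) (7,1)

Row 2: attacked by (1,5)→{4,5,6}; (7,1)→{1,6}. Safe: 2, 3, 7. Place at column 2.
Row 3: attacked by (1,5)→{3,5,7}; (2,2)→{1,2,3}; (7,1)→{1,5}. Safe: 4, 6. Place at column 6.
Row 4: attacked by (1,5)→{2,5}; (2,2)→{2,4}; (3,6)→{5,6,7}; (7,1)→{1,4}. Safe: 3. Place at column 3.
Row 5: attacked by (1,5)→{1,5}; (2,2)→{2,5}; (3,6)→{4,6}; (4,3)→{2,3,4}; (7,1)→{1,3}. Safe: 7. Place at column 7.
Row 6: attacked by (1,5)→{5}; (2,2)→{2,6}; (3,6)→{3,6}; (4,3)→{1,3,5}; (5,7)→{6,7}; (7,1)→{1,2}. Safe: 4. Place at column 4.
Columns [5, 2, 6, 3, 7, 4, 1], r−c [-4, 0, -3, 1, -2, 2, 6], r+c [6, 4, 9, 7, 12, 10, 8] are all distinct, so no two queens attack.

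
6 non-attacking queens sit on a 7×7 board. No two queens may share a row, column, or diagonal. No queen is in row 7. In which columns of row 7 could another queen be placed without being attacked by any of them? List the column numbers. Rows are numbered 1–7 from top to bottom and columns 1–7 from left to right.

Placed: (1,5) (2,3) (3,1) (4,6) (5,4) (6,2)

columns 7

(1,5) attacks row 7 at column 5.
(2,3) attacks row 7 at column 3.
(3,1) attacks row 7 at column 1 and diagonals 5.
(4,6) attacks row 7 at column 6 and diagonals 3.
(5,4) attacks row 7 at column 4 and diagonals 2, 6.
(6,2) attacks row 7 at column 2 and diagonals 1, 3.
Attacked columns: {1, 2, 3, 4, 5, 6}. Safe: {7}.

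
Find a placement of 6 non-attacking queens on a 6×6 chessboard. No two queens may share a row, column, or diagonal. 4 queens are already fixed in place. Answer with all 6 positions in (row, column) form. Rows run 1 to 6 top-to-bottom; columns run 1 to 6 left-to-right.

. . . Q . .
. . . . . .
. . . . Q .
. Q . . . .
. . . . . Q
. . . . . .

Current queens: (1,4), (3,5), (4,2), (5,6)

Row 2: attacked by (1,4)→{3,4,5}; (3,5)→{4,5,6}; (4,2)→{2,4}; (5,6)→{3,6}. Safe: 1. Place at column 1.
Row 6: attacked by (1,4)→{4}; (2,1)→{1,5}; (3,5)→{2,5}; (4,2)→{2,4}; (5,6)→{5,6}. Safe: 3. Place at column 3.
Columns [4, 1, 5, 2, 6, 3], r−c [-3, 1, -2, 2, -1, 3], r+c [5, 3, 8, 6, 11, 9] are all distinct, so no two queens attack.

(1,4) (2,1) (3,5) (4,2) (5,6) (6,3)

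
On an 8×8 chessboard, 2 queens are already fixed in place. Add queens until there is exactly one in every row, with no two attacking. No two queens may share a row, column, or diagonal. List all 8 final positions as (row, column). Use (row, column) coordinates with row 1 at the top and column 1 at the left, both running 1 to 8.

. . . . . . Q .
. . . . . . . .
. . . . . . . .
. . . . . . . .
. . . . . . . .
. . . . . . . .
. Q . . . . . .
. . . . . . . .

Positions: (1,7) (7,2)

Row 2: attacked by (1,7)→{6,7,8}; (7,2)→{2,7}. Safe: 1, 3, 4, 5. Place at column 1.
Row 3: attacked by (1,7)→{5,7}; (2,1)→{1,2}; (7,2)→{2,6}. Safe: 3, 4, 8. Place at column 3.
Row 4: attacked by (1,7)→{4,7}; (2,1)→{1,3}; (3,3)→{2,3,4}; (7,2)→{2,5}. Safe: 6, 8. Place at column 8.
Row 5: attacked by (1,7)→{3,7}; (2,1)→{1,4}; (3,3)→{1,3,5}; (4,8)→{7,8}; (7,2)→{2,4}. Safe: 6. Place at column 6.
Row 6: attacked by (1,7)→{2,7}; (2,1)→{1,5}; (3,3)→{3,6}; (4,8)→{6,8}; (5,6)→{5,6,7}; (7,2)→{1,2,3}. Safe: 4. Place at column 4.
Row 8: attacked by (1,7)→{7}; (2,1)→{1,7}; (3,3)→{3,8}; (4,8)→{4,8}; (5,6)→{3,6}; (6,4)→{2,4,6}; (7,2)→{1,2,3}. Safe: 5. Place at column 5.
Columns [7, 1, 3, 8, 6, 4, 2, 5], r−c [-6, 1, 0, -4, -1, 2, 5, 3], r+c [8, 3, 6, 12, 11, 10, 9, 13] are all distinct, so no two queens attack.

(1,7) (2,1) (3,3) (4,8) (5,6) (6,4) (7,2) (8,5)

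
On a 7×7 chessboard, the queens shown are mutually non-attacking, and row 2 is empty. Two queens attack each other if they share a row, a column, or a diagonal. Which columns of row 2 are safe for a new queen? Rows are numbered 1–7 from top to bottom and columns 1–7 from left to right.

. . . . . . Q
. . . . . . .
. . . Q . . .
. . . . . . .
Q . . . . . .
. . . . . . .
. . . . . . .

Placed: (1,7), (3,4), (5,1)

columns 2

(1,7) attacks row 2 at column 7 and diagonals 6.
(3,4) attacks row 2 at column 4 and diagonals 3, 5.
(5,1) attacks row 2 at column 1 and diagonals 4.
Attacked columns: {1, 3, 4, 5, 6, 7}. Safe: {2}.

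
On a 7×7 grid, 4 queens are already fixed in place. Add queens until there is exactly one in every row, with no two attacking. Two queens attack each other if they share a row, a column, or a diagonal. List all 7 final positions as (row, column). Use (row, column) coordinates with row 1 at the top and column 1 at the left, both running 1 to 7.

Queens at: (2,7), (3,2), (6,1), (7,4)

(1,5) (2,7) (3,2) (4,6) (5,3) (6,1) (7,4)

Row 1: attacked by (2,7)→{6,7}; (3,2)→{2,4}; (6,1)→{1,6}; (7,4)→{4}. Safe: 3, 5. Place at column 5.
Row 4: attacked by (1,5)→{2,5}; (2,7)→{5,7}; (3,2)→{1,2,3}; (6,1)→{1,3}; (7,4)→{1,4,7}. Safe: 6. Place at column 6.
Row 5: attacked by (1,5)→{1,5}; (2,7)→{4,7}; (3,2)→{2,4}; (4,6)→{5,6,7}; (6,1)→{1,2}; (7,4)→{2,4,6}. Safe: 3. Place at column 3.
Columns [5, 7, 2, 6, 3, 1, 4], r−c [-4, -5, 1, -2, 2, 5, 3], r+c [6, 9, 5, 10, 8, 7, 11] are all distinct, so no two queens attack.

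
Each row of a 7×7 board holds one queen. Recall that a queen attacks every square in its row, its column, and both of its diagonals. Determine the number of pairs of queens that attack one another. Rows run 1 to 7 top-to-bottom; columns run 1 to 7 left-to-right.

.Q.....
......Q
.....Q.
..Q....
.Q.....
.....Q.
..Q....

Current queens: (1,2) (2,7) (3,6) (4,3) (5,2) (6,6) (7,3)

Same column: (1,2)–(5,2) (column 2); (3,6)–(6,6) (column 6); (4,3)–(7,3) (column 3).
Same diagonal: (2,7)–(3,6) (|2−3| = |7−6| = 1); (4,3)–(5,2) (|4−5| = |3−2| = 1).
Total attacking pairs: 5.

5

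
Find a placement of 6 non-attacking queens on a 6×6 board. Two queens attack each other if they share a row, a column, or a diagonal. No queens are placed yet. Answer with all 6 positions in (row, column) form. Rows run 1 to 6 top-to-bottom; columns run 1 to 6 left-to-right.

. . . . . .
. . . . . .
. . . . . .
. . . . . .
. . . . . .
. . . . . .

Row 1: Safe: 1, 2, 3, 4, 5, 6. Place at column 4.
Row 2: attacked by (1,4)→{3,4,5}. Safe: 1, 2, 6. Place at column 1.
Row 3: attacked by (1,4)→{2,4,6}; (2,1)→{1,2}. Safe: 3, 5. Place at column 5.
Row 4: attacked by (1,4)→{1,4}; (2,1)→{1,3}; (3,5)→{4,5,6}. Safe: 2. Place at column 2.
Row 5: attacked by (1,4)→{4}; (2,1)→{1,4}; (3,5)→{3,5}; (4,2)→{1,2,3}. Safe: 6. Place at column 6.
Row 6: attacked by (1,4)→{4}; (2,1)→{1,5}; (3,5)→{2,5}; (4,2)→{2,4}; (5,6)→{5,6}. Safe: 3. Place at column 3.
Columns [4, 1, 5, 2, 6, 3], r−c [-3, 1, -2, 2, -1, 3], r+c [5, 3, 8, 6, 11, 9] are all distinct, so no two queens attack.

(1,4) (2,1) (3,5) (4,2) (5,6) (6,3)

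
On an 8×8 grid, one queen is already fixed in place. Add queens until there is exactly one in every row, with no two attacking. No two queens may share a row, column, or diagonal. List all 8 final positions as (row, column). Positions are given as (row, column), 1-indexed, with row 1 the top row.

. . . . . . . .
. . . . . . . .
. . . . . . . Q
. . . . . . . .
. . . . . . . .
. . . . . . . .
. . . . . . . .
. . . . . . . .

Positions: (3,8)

(1,7) (2,3) (3,8) (4,2) (5,5) (6,1) (7,6) (8,4)

Row 1: attacked by (3,8)→{6,8}. Safe: 1, 2, 3, 4, 5, 7. Place at column 7.
Row 2: attacked by (1,7)→{6,7,8}; (3,8)→{7,8}. Safe: 1, 2, 3, 4, 5. Place at column 3.
Row 4: attacked by (1,7)→{4,7}; (2,3)→{1,3,5}; (3,8)→{7,8}. Safe: 2, 6. Place at column 2.
Row 5: attacked by (1,7)→{3,7}; (2,3)→{3,6}; (3,8)→{6,8}; (4,2)→{1,2,3}. Safe: 4, 5. Place at column 5.
Row 6: attacked by (1,7)→{2,7}; (2,3)→{3,7}; (3,8)→{5,8}; (4,2)→{2,4}; (5,5)→{4,5,6}. Safe: 1. Place at column 1.
Row 7: attacked by (1,7)→{1,7}; (2,3)→{3,8}; (3,8)→{4,8}; (4,2)→{2,5}; (5,5)→{3,5,7}; (6,1)→{1,2}. Safe: 6. Place at column 6.
Row 8: attacked by (1,7)→{7}; (2,3)→{3}; (3,8)→{3,8}; (4,2)→{2,6}; (5,5)→{2,5,8}; (6,1)→{1,3}; (7,6)→{5,6,7}. Safe: 4. Place at column 4.
Columns [7, 3, 8, 2, 5, 1, 6, 4], r−c [-6, -1, -5, 2, 0, 5, 1, 4], r+c [8, 5, 11, 6, 10, 7, 13, 12] are all distinct, so no two queens attack.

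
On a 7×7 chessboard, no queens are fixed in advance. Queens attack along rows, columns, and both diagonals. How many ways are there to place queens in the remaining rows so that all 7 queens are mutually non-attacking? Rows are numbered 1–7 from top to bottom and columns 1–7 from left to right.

Branch on row 1: col 1 → 4; col 2 → 7; col 3 → 6; col 4 → 6; col 5 → 6; col 6 → 7; col 7 → 4.
Sum: 4 + 7 + 6 + 6 + 6 + 7 + 4 = 40.
(This is the classic 7-queens count.)

40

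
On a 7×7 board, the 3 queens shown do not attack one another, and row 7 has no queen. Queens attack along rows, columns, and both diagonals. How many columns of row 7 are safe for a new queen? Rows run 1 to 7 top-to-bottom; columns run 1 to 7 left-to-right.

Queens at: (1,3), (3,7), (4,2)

(1,3) attacks row 7 at column 3.
(3,7) attacks row 7 at column 7 and diagonals 3.
(4,2) attacks row 7 at column 2 and diagonals 5.
Attacked columns: {2, 3, 5, 7}. Safe: {1, 4, 6}.

3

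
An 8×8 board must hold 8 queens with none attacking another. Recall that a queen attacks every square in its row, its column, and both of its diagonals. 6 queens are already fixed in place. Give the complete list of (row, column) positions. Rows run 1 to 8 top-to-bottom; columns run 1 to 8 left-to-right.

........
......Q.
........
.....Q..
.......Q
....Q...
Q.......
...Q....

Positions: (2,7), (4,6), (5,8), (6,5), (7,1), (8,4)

(1,2) (2,7) (3,3) (4,6) (5,8) (6,5) (7,1) (8,4)

Row 1: attacked by (2,7)→{6,7,8}; (4,6)→{3,6}; (5,8)→{4,8}; (6,5)→{5}; (7,1)→{1,7}; (8,4)→{4}. Safe: 2. Place at column 2.
Row 3: attacked by (1,2)→{2,4}; (2,7)→{6,7,8}; (4,6)→{5,6,7}; (5,8)→{6,8}; (6,5)→{2,5,8}; (7,1)→{1,5}; (8,4)→{4}. Safe: 3. Place at column 3.
Columns [2, 7, 3, 6, 8, 5, 1, 4], r−c [-1, -5, 0, -2, -3, 1, 6, 4], r+c [3, 9, 6, 10, 13, 11, 8, 12] are all distinct, so no two queens attack.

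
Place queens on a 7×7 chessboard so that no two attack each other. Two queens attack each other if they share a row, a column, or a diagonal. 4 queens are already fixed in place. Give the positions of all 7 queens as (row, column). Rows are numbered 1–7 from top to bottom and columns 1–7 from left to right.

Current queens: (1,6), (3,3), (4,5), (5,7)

(1,6) (2,1) (3,3) (4,5) (5,7) (6,2) (7,4)

Row 2: attacked by (1,6)→{5,6,7}; (3,3)→{2,3,4}; (4,5)→{3,5,7}; (5,7)→{4,7}. Safe: 1. Place at column 1.
Row 6: attacked by (1,6)→{1,6}; (2,1)→{1,5}; (3,3)→{3,6}; (4,5)→{3,5,7}; (5,7)→{6,7}. Safe: 2, 4. Place at column 2.
Row 7: attacked by (1,6)→{6}; (2,1)→{1,6}; (3,3)→{3,7}; (4,5)→{2,5}; (5,7)→{5,7}; (6,2)→{1,2,3}. Safe: 4. Place at column 4.
Columns [6, 1, 3, 5, 7, 2, 4], r−c [-5, 1, 0, -1, -2, 4, 3], r+c [7, 3, 6, 9, 12, 8, 11] are all distinct, so no two queens attack.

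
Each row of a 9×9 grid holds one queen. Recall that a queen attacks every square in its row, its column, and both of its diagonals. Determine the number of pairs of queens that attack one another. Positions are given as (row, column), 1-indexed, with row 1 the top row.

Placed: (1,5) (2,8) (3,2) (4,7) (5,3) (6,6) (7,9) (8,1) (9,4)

All columns are distinct and no two queens satisfy |Δrow| = |Δcol|, so no pair attacks.

0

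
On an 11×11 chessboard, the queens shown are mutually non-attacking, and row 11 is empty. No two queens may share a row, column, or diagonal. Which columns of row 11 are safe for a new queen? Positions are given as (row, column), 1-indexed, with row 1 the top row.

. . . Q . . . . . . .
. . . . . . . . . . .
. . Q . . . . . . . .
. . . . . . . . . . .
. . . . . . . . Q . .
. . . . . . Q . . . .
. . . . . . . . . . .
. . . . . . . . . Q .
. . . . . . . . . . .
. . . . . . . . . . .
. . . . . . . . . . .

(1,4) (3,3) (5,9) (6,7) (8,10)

columns 1, 5, 6, 8

(1,4) attacks row 11 at column 4.
(3,3) attacks row 11 at column 3 and diagonals 11.
(5,9) attacks row 11 at column 9 and diagonals 3.
(6,7) attacks row 11 at column 7 and diagonals 2.
(8,10) attacks row 11 at column 10 and diagonals 7.
Attacked columns: {2, 3, 4, 7, 9, 10, 11}. Safe: {1, 5, 6, 8}.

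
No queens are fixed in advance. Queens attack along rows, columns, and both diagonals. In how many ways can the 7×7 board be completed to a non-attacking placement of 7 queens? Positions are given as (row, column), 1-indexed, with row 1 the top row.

40

Branch on row 1: col 1 → 4; col 2 → 7; col 3 → 6; col 4 → 6; col 5 → 6; col 6 → 7; col 7 → 4.
Sum: 4 + 7 + 6 + 6 + 6 + 7 + 4 = 40.
(This is the classic 7-queens count.)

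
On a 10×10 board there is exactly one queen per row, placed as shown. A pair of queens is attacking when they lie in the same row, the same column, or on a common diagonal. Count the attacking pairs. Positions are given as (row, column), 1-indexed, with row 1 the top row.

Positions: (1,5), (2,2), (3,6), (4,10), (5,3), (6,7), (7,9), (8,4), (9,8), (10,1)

0

All columns are distinct and no two queens satisfy |Δrow| = |Δcol|, so no pair attacks.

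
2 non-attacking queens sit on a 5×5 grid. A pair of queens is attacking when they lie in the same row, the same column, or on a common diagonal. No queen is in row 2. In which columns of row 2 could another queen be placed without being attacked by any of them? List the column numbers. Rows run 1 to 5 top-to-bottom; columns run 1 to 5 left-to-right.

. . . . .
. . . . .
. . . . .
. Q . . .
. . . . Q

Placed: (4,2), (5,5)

columns 1, 3

(4,2) attacks row 2 at column 2 and diagonals 4.
(5,5) attacks row 2 at column 5 and diagonals 2.
Attacked columns: {2, 4, 5}. Safe: {1, 3}.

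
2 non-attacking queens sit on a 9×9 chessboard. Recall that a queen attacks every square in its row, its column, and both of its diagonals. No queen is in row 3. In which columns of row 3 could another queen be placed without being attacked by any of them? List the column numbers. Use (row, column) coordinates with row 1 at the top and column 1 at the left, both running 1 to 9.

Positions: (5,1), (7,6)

(5,1) attacks row 3 at column 1 and diagonals 3.
(7,6) attacks row 3 at column 6 and diagonals 2.
Attacked columns: {1, 2, 3, 6}. Safe: {4, 5, 7, 8, 9}.

columns 4, 5, 7, 8, 9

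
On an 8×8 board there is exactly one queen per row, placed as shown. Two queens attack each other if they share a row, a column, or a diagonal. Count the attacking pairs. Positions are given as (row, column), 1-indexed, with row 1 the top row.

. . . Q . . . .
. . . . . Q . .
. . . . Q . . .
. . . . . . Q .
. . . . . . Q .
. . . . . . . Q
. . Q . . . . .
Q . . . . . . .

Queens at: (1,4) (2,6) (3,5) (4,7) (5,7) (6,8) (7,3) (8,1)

6

Same column: (4,7)–(5,7) (column 7).
Same diagonal: (1,4)–(4,7) (|1−4| = |4−7| = 3); (2,6)–(3,5) (|2−3| = |6−5| = 1); (3,5)–(5,7) (|3−5| = |5−7| = 2); (3,5)–(6,8) (|3−6| = |5−8| = 3); (5,7)–(6,8) (|5−6| = |7−8| = 1).
Total attacking pairs: 6.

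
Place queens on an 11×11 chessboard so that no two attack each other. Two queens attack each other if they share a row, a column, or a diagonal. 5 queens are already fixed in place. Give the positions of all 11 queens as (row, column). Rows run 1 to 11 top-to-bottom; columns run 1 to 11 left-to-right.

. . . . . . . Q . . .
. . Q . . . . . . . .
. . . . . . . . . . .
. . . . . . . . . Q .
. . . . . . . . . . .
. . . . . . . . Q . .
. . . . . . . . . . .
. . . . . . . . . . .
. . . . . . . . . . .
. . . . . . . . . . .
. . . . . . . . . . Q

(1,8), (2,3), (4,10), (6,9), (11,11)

Row 3: attacked by (1,8)→{6,8,10}; (2,3)→{2,3,4}; (4,10)→{9,10,11}; (6,9)→{6,9}; (11,11)→{3,11}. Safe: 1, 5, 7. Place at column 5.
Row 5: attacked by (1,8)→{4,8}; (2,3)→{3,6}; (3,5)→{3,5,7}; (4,10)→{9,10,11}; (6,9)→{8,9,10}; (11,11)→{5,11}. Safe: 1, 2. Place at column 2.
Row 7: attacked by (1,8)→{2,8}; (2,3)→{3,8}; (3,5)→{1,5,9}; (4,10)→{7,10}; (5,2)→{2,4}; (6,9)→{8,9,10}; (11,11)→{7,11}. Safe: 6. Place at column 6.
Row 8: attacked by (1,8)→{1,8}; (2,3)→{3,9}; (3,5)→{5,10}; (4,10)→{6,10}; (5,2)→{2,5}; (6,9)→{7,9,11}; (7,6)→{5,6,7}; (11,11)→{8,11}. Safe: 4. Place at column 4.
Row 9: attacked by (1,8)→{8}; (2,3)→{3,10}; (3,5)→{5,11}; (4,10)→{5,10}; (5,2)→{2,6}; (6,9)→{6,9}; (7,6)→{4,6,8}; (8,4)→{3,4,5}; (11,11)→{9,11}. Safe: 1, 7. Place at column 7.
Row 10: attacked by (1,8)→{8}; (2,3)→{3,11}; (3,5)→{5}; (4,10)→{4,10}; (5,2)→{2,7}; (6,9)→{5,9}; (7,6)→{3,6,9}; (8,4)→{2,4,6}; (9,7)→{6,7,8}; (11,11)→{10,11}. Safe: 1. Place at column 1.
Columns [8, 3, 5, 10, 2, 9, 6, 4, 7, 1, 11], r−c [-7, -1, -2, -6, 3, -3, 1, 4, 2, 9, 0], r+c [9, 5, 8, 14, 7, 15, 13, 12, 16, 11, 22] are all distinct, so no two queens attack.

(1,8) (2,3) (3,5) (4,10) (5,2) (6,9) (7,6) (8,4) (9,7) (10,1) (11,11)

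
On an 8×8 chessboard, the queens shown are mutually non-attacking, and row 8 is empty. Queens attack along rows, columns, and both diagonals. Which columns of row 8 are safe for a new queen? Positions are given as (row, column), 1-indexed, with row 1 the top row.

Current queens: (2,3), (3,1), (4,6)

columns 4, 5, 7, 8

(2,3) attacks row 8 at column 3.
(3,1) attacks row 8 at column 1 and diagonals 6.
(4,6) attacks row 8 at column 6 and diagonals 2.
Attacked columns: {1, 2, 3, 6}. Safe: {4, 5, 7, 8}.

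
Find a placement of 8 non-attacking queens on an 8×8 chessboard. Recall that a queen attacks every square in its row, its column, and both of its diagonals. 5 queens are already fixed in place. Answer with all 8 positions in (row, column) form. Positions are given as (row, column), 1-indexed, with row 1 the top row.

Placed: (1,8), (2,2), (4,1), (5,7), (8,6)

(1,8) (2,2) (3,4) (4,1) (5,7) (6,5) (7,3) (8,6)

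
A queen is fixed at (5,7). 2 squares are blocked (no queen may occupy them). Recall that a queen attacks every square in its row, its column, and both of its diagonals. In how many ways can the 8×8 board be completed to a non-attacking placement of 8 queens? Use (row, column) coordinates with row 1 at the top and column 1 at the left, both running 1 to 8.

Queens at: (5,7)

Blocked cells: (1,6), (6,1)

5

Branch on row 1: col 1 → 1; col 2 → 0; col 4 → 1; col 5 → 2; col 8 → 1.
Sum: 1 + 0 + 1 + 2 + 1 = 5.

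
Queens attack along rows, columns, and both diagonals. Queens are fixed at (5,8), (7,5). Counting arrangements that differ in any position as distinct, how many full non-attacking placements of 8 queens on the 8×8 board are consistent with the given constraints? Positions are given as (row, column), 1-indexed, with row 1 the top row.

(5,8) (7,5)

2

Branch on row 1: col 1 → 1; col 2 → 0; col 3 → 0; col 6 → 1; col 7 → 0.
Sum: 1 + 0 + 0 + 1 + 0 = 2.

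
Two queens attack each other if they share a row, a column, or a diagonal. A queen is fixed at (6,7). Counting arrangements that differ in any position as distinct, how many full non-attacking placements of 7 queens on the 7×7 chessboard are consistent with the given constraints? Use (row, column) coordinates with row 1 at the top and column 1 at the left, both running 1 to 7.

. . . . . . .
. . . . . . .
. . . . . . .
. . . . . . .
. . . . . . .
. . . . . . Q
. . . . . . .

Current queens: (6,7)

7

Branch on row 1: col 1 → 1; col 3 → 2; col 4 → 2; col 5 → 1; col 6 → 1.
Sum: 1 + 2 + 2 + 1 + 1 = 7.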